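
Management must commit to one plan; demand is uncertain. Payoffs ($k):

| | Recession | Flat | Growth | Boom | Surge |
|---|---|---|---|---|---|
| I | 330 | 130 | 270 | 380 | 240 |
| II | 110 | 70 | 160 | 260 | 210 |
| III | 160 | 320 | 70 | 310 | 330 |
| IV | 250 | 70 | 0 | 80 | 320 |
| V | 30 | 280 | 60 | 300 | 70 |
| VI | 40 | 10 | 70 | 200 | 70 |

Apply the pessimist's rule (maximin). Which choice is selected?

I

Row minima: I=130, II=70, III=70, IV=0, V=30, VI=10
Best worst-case = 130 → I.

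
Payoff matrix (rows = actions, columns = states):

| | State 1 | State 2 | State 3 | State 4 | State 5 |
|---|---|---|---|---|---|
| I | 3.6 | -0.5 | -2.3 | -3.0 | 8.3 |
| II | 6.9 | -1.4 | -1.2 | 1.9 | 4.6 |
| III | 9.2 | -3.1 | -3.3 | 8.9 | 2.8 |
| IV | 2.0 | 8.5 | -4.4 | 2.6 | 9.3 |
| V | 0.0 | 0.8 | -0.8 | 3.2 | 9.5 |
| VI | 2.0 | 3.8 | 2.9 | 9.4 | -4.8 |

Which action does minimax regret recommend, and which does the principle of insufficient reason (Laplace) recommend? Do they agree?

Column bests: State 1=9.2, State 2=8.5, State 3=2.9, State 4=9.4, State 5=9.5.
I regrets: 5.6, 9.0, 5.2, 12.4, 1.2 → max 12.4
II regrets: 2.3, 9.9, 4.1, 7.5, 4.9 → max 9.9
III regrets: 0.0, 11.6, 6.2, 0.5, 6.7 → max 11.6
IV regrets: 7.2, 0.0, 7.3, 6.8, 0.2 → max 7.3
V regrets: 9.2, 7.7, 3.7, 6.2, 0.0 → max 9.2
VI regrets: 7.2, 4.7, 0.0, 0.0, 14.3 → max 14.3
Smallest max regret = 7.3 → IV.
Row averages: I=1.22, II=2.16, III=2.9, IV=3.6, V=2.54, VI=2.66
Highest average = 3.6 → IV.

minimax regret → IV; laplace → IV (agree)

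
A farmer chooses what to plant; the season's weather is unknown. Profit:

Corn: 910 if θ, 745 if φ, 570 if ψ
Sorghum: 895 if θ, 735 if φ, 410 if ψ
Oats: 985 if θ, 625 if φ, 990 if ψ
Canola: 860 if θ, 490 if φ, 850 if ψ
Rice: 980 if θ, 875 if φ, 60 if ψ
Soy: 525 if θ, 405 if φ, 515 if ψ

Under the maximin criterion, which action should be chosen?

Row minima: Corn=570, Sorghum=410, Oats=625, Canola=490, Rice=60, Soy=405
Best worst-case = 625 → Oats.

Oats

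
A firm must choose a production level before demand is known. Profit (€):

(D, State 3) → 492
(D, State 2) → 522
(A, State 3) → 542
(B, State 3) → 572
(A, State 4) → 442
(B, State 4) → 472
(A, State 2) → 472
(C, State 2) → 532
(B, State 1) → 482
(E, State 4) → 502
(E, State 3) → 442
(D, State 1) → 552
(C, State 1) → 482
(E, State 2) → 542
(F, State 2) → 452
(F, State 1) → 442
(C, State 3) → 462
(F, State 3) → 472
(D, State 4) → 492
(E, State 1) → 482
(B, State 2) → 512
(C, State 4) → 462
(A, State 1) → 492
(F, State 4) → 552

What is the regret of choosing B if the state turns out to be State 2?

30

Best payoff under State 2 is 542.
Regret = 542 − 512 = 30.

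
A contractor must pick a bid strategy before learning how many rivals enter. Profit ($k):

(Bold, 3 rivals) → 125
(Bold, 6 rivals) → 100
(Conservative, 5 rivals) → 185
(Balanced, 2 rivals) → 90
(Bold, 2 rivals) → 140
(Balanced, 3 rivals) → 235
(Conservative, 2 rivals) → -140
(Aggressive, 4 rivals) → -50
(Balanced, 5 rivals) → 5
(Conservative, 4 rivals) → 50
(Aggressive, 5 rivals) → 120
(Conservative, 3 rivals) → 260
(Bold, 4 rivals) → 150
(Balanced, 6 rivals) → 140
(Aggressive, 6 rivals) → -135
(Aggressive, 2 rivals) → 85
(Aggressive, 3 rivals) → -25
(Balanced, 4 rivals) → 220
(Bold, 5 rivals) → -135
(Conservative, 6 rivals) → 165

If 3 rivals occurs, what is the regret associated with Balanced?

Best payoff under 3 rivals is 260.
Regret = 260 − 235 = 25.

25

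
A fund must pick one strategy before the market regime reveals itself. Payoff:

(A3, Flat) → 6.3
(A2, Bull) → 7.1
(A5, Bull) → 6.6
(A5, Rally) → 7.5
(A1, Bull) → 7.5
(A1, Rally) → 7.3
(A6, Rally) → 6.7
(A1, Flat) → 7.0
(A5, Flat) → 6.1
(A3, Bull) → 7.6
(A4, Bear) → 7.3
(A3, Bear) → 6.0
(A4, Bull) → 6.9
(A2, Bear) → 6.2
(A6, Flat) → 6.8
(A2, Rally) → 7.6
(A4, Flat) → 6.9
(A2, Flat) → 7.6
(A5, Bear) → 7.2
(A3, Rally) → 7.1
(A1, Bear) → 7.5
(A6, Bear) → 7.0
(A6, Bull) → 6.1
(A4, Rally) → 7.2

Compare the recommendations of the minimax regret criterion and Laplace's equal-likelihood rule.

Column bests: Bear=7.5, Flat=7.6, Bull=7.6, Rally=7.6.
A1 regrets: 0.0, 0.6, 0.1, 0.3 → max 0.6
A2 regrets: 1.3, 0.0, 0.5, 0.0 → max 1.3
A3 regrets: 1.5, 1.3, 0.0, 0.5 → max 1.5
A4 regrets: 0.2, 0.7, 0.7, 0.4 → max 0.7
A5 regrets: 0.3, 1.5, 1.0, 0.1 → max 1.5
A6 regrets: 0.5, 0.8, 1.5, 0.9 → max 1.5
Smallest max regret = 0.6 → A1.
Row averages: A1=7.325, A2=7.125, A3=6.75, A4=7.075, A5=6.85, A6=6.65
Highest average = 7.325 → A1.

minimax regret → A1; laplace → A1 (agree)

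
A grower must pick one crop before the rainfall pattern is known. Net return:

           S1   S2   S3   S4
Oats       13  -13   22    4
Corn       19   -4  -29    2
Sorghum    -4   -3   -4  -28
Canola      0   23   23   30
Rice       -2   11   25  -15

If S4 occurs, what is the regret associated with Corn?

28

Best payoff under S4 is 30.
Regret = 30 − 2 = 28.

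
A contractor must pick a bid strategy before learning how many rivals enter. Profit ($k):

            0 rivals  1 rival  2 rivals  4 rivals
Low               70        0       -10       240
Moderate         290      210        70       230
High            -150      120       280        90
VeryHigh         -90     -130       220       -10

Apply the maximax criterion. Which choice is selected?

Moderate

Row maxima: Low=240, Moderate=290, High=280, VeryHigh=220
Best best-case = 290 → Moderate.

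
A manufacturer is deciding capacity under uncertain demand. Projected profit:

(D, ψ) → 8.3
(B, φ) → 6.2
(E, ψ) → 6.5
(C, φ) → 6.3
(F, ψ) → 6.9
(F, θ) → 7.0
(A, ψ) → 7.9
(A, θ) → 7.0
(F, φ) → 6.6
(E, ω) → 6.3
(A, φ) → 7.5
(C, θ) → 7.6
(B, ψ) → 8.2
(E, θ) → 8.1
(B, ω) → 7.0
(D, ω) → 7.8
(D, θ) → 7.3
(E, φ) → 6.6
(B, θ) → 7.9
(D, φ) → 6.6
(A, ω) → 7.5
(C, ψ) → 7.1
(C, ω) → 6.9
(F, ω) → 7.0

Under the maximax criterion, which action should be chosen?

Row maxima: A=7.9, B=8.2, C=7.6, D=8.3, E=8.1, F=7.0
Best best-case = 8.3 → D.

D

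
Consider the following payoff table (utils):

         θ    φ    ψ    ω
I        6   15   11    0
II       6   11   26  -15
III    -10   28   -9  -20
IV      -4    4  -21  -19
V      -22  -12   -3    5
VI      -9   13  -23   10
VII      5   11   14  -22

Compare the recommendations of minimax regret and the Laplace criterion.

minimax regret → I; laplace → I (agree)

Column bests: θ=6, φ=28, ψ=26, ω=10.
I regrets: 0, 13, 15, 10 → max 15
II regrets: 0, 17, 0, 25 → max 25
III regrets: 16, 0, 35, 30 → max 35
IV regrets: 10, 24, 47, 29 → max 47
V regrets: 28, 40, 29, 5 → max 40
VI regrets: 15, 15, 49, 0 → max 49
VII regrets: 1, 17, 12, 32 → max 32
Smallest max regret = 15 → I.
Row averages: I=8, II=7, III=-2.75, IV=-10, V=-8, VI=-2.25, VII=2
Highest average = 8 → I.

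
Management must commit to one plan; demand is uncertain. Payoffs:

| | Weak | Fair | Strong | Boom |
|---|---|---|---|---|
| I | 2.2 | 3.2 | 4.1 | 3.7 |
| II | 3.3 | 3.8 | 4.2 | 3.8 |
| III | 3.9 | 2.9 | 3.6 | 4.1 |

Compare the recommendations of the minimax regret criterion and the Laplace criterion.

minimax regret → II; laplace → II (agree)

Column bests: Weak=3.9, Fair=3.8, Strong=4.2, Boom=4.1.
I regrets: 1.7, 0.6, 0.1, 0.4 → max 1.7
II regrets: 0.6, 0.0, 0.0, 0.3 → max 0.6
III regrets: 0.0, 0.9, 0.6, 0.0 → max 0.9
Smallest max regret = 0.6 → II.
Row averages: I=3.3, II=3.775, III=3.625
Highest average = 3.775 → II.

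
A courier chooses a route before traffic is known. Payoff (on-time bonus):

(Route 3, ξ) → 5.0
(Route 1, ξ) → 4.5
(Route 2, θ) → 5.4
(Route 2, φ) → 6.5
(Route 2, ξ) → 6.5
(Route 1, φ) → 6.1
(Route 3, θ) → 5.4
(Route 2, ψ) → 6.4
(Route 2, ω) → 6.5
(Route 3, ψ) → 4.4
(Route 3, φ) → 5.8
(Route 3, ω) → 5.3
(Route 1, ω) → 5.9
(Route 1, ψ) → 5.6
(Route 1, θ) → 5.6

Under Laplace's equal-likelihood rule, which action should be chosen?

Row averages: Route 1=5.54, Route 2=6.26, Route 3=5.18
Highest average = 6.26 → Route 2.

Route 2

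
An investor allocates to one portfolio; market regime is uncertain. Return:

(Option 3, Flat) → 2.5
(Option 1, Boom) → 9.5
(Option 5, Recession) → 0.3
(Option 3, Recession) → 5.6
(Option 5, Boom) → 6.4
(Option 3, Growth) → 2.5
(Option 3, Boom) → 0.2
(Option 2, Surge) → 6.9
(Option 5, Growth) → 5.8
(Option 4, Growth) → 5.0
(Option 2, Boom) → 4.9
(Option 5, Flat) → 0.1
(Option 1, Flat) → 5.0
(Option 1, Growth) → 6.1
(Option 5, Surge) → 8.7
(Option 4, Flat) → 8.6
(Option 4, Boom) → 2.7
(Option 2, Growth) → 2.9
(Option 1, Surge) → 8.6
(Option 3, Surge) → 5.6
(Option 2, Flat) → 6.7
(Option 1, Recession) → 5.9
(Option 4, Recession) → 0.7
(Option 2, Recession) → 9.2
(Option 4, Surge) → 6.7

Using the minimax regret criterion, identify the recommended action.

Column bests: Recession=9.2, Flat=8.6, Growth=6.1, Boom=9.5, Surge=8.7.
Option 1 regrets: 3.3, 3.6, 0.0, 0.0, 0.1 → max 3.6
Option 2 regrets: 0.0, 1.9, 3.2, 4.6, 1.8 → max 4.6
Option 3 regrets: 3.6, 6.1, 3.6, 9.3, 3.1 → max 9.3
Option 4 regrets: 8.5, 0.0, 1.1, 6.8, 2.0 → max 8.5
Option 5 regrets: 8.9, 8.5, 0.3, 3.1, 0.0 → max 8.9
Smallest max regret = 3.6 → Option 1.

Option 1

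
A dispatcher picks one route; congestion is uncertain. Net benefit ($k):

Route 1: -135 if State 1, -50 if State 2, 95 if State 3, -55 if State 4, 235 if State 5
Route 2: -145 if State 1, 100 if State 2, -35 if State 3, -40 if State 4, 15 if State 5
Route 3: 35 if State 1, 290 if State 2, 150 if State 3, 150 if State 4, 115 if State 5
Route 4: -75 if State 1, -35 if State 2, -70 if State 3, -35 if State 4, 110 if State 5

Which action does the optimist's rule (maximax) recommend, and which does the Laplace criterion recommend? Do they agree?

Row maxima: Route 1=235, Route 2=100, Route 3=290, Route 4=110
Best best-case = 290 → Route 3.
Row averages: Route 1=18, Route 2=-21, Route 3=148, Route 4=-21
Highest average = 148 → Route 3.

maximax → Route 3; laplace → Route 3 (agree)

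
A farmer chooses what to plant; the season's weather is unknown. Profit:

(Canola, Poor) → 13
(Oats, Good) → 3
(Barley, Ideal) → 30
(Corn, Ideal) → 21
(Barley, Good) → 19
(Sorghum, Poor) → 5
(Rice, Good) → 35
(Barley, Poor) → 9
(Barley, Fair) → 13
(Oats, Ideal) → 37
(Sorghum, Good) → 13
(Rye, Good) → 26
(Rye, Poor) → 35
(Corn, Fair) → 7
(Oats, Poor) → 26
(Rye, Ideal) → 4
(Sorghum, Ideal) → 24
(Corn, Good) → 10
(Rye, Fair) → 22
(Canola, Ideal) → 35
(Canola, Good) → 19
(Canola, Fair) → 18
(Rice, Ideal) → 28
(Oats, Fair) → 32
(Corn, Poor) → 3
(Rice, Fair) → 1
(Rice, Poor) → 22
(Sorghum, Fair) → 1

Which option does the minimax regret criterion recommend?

Canola

Column bests: Poor=35, Fair=32, Good=35, Ideal=37.
Barley regrets: 26, 19, 16, 7 → max 26
Oats regrets: 9, 0, 32, 0 → max 32
Rye regrets: 0, 10, 9, 33 → max 33
Sorghum regrets: 30, 31, 22, 13 → max 31
Rice regrets: 13, 31, 0, 9 → max 31
Canola regrets: 22, 14, 16, 2 → max 22
Corn regrets: 32, 25, 25, 16 → max 32
Smallest max regret = 22 → Canola.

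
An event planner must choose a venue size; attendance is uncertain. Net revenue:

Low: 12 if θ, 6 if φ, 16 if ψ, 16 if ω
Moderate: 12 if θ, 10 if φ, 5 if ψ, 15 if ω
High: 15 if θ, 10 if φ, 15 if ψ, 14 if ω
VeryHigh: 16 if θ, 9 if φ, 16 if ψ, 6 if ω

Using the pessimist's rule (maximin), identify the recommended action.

Row minima: Low=6, Moderate=5, High=10, VeryHigh=6
Best worst-case = 10 → High.

High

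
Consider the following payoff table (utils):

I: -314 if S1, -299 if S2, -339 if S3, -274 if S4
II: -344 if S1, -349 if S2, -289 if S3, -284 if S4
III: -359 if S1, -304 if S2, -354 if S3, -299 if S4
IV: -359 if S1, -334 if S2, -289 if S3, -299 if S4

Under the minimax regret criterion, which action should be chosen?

Column bests: S1=-314, S2=-299, S3=-289, S4=-274.
I regrets: 0, 0, 50, 0 → max 50
II regrets: 30, 50, 0, 10 → max 50
III regrets: 45, 5, 65, 25 → max 65
IV regrets: 45, 35, 0, 25 → max 45
Smallest max regret = 45 → IV.

IV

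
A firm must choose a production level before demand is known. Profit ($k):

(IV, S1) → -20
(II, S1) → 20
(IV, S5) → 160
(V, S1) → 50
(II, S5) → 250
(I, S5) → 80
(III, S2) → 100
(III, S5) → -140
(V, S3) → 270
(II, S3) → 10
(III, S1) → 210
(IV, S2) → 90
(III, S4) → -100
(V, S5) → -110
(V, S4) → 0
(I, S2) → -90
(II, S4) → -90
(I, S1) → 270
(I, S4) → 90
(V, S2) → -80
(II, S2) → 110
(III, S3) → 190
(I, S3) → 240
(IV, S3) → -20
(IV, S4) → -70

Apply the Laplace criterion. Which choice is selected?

I

Row averages: I=118, II=60, III=52, IV=28, V=26
Highest average = 118 → I.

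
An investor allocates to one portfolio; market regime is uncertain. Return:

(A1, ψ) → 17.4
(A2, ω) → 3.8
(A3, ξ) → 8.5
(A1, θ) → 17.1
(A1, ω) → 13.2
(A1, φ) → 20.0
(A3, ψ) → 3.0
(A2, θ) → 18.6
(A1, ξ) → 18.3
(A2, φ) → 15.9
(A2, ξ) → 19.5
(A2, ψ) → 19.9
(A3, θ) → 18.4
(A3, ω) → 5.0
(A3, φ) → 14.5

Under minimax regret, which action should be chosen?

Column bests: θ=18.6, φ=20.0, ψ=19.9, ω=13.2, ξ=19.5.
A1 regrets: 1.5, 0.0, 2.5, 0.0, 1.2 → max 2.5
A2 regrets: 0.0, 4.1, 0.0, 9.4, 0.0 → max 9.4
A3 regrets: 0.2, 5.5, 16.9, 8.2, 11.0 → max 16.9
Smallest max regret = 2.5 → A1.

A1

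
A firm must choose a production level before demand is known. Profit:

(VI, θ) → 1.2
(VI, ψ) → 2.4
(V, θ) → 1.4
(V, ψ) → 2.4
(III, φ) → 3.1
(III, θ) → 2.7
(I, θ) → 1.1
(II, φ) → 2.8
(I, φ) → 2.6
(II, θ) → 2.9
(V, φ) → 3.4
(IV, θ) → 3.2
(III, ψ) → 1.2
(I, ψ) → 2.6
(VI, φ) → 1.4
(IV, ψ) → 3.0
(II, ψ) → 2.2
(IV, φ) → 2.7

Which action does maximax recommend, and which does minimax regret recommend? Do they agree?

maximax → V; minimax regret → IV (disagree)

Row maxima: I=2.6, II=2.9, III=3.1, IV=3.2, V=3.4, VI=2.4
Best best-case = 3.4 → V.
Column bests: θ=3.2, φ=3.4, ψ=3.0.
I regrets: 2.1, 0.8, 0.4 → max 2.1
II regrets: 0.3, 0.6, 0.8 → max 0.8
III regrets: 0.5, 0.3, 1.8 → max 1.8
IV regrets: 0.0, 0.7, 0.0 → max 0.7
V regrets: 1.8, 0.0, 0.6 → max 1.8
VI regrets: 2.0, 2.0, 0.6 → max 2.0
Smallest max regret = 0.7 → IV.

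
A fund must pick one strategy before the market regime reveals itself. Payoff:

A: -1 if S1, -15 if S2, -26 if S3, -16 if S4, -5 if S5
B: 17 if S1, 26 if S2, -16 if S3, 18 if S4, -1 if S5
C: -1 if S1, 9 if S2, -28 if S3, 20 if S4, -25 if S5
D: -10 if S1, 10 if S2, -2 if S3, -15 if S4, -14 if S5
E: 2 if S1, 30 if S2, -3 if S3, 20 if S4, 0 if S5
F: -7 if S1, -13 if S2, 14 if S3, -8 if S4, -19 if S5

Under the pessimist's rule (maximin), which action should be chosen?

E

Row minima: A=-26, B=-16, C=-28, D=-15, E=-3, F=-19
Best worst-case = -3 → E.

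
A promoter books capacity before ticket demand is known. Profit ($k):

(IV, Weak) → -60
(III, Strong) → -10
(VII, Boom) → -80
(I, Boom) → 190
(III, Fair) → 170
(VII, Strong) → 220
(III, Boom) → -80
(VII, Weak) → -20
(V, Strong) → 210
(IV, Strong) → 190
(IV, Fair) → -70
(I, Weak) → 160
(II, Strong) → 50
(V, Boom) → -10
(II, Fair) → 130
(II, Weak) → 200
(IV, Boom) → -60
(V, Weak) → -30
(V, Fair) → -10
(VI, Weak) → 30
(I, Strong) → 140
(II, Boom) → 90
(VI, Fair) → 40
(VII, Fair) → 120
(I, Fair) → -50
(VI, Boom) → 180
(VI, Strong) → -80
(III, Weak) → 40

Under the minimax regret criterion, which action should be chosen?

II

Column bests: Weak=200, Fair=170, Strong=220, Boom=190.
I regrets: 40, 220, 80, 0 → max 220
II regrets: 0, 40, 170, 100 → max 170
III regrets: 160, 0, 230, 270 → max 270
IV regrets: 260, 240, 30, 250 → max 260
V regrets: 230, 180, 10, 200 → max 230
VI regrets: 170, 130, 300, 10 → max 300
VII regrets: 220, 50, 0, 270 → max 270
Smallest max regret = 170 → II.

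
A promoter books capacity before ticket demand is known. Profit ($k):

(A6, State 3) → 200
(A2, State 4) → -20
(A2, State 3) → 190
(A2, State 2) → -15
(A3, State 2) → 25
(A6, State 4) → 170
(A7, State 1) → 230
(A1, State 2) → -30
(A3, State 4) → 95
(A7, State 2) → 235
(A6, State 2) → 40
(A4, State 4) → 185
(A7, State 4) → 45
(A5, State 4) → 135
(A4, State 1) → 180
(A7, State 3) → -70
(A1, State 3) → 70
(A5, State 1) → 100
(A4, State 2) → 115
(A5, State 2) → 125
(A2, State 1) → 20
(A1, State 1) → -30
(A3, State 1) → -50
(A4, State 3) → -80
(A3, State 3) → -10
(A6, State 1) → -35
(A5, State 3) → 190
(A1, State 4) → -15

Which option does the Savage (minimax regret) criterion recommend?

A5

Column bests: State 1=230, State 2=235, State 3=200, State 4=185.
A1 regrets: 260, 265, 130, 200 → max 265
A2 regrets: 210, 250, 10, 205 → max 250
A3 regrets: 280, 210, 210, 90 → max 280
A4 regrets: 50, 120, 280, 0 → max 280
A5 regrets: 130, 110, 10, 50 → max 130
A6 regrets: 265, 195, 0, 15 → max 265
A7 regrets: 0, 0, 270, 140 → max 270
Smallest max regret = 130 → A5.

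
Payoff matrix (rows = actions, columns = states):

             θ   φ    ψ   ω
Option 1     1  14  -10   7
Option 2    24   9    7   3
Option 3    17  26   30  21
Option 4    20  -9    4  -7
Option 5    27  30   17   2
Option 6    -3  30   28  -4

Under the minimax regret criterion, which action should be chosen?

Option 3

Column bests: θ=27, φ=30, ψ=30, ω=21.
Option 1 regrets: 26, 16, 40, 14 → max 40
Option 2 regrets: 3, 21, 23, 18 → max 23
Option 3 regrets: 10, 4, 0, 0 → max 10
Option 4 regrets: 7, 39, 26, 28 → max 39
Option 5 regrets: 0, 0, 13, 19 → max 19
Option 6 regrets: 30, 0, 2, 25 → max 30
Smallest max regret = 10 → Option 3.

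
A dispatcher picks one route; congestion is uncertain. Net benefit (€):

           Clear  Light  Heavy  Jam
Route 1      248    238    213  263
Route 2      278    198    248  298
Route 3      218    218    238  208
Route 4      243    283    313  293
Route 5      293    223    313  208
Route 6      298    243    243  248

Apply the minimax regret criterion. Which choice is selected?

Column bests: Clear=298, Light=283, Heavy=313, Jam=298.
Route 1 regrets: 50, 45, 100, 35 → max 100
Route 2 regrets: 20, 85, 65, 0 → max 85
Route 3 regrets: 80, 65, 75, 90 → max 90
Route 4 regrets: 55, 0, 0, 5 → max 55
Route 5 regrets: 5, 60, 0, 90 → max 90
Route 6 regrets: 0, 40, 70, 50 → max 70
Smallest max regret = 55 → Route 4.

Route 4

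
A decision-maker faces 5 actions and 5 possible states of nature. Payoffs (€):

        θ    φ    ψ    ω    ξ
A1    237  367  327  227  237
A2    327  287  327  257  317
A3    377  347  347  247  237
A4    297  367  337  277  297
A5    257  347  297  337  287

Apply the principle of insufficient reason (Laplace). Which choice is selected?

Row averages: A1=279, A2=303, A3=311, A4=315, A5=305
Highest average = 315 → A4.

A4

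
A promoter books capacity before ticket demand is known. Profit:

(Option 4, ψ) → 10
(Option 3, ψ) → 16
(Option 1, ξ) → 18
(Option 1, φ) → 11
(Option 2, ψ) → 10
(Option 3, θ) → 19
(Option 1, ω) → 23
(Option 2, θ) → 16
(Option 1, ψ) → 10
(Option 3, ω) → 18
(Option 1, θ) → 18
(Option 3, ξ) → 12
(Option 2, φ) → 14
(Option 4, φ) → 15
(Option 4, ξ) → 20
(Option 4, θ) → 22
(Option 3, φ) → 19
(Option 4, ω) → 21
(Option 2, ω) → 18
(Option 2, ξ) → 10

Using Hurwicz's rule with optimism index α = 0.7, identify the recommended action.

Option 1: 0.7·23 + 0.3·10 = 19.1
Option 2: 0.7·18 + 0.3·10 = 15.6
Option 3: 0.7·19 + 0.3·12 = 16.9
Option 4: 0.7·22 + 0.3·10 = 18.4
Highest Hurwicz score = 19.1 → Option 1.

Option 1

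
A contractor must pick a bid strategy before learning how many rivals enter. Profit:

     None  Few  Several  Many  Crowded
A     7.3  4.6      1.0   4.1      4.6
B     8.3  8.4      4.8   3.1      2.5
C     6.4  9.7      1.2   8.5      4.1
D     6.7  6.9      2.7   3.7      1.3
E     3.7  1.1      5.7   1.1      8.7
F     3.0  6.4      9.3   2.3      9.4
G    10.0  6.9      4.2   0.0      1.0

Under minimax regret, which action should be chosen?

Column bests: None=10.0, Few=9.7, Several=9.3, Many=8.5, Crowded=9.4.
A regrets: 2.7, 5.1, 8.3, 4.4, 4.8 → max 8.3
B regrets: 1.7, 1.3, 4.5, 5.4, 6.9 → max 6.9
C regrets: 3.6, 0.0, 8.1, 0.0, 5.3 → max 8.1
D regrets: 3.3, 2.8, 6.6, 4.8, 8.1 → max 8.1
E regrets: 6.3, 8.6, 3.6, 7.4, 0.7 → max 8.6
F regrets: 7.0, 3.3, 0.0, 6.2, 0.0 → max 7.0
G regrets: 0.0, 2.8, 5.1, 8.5, 8.4 → max 8.5
Smallest max regret = 6.9 → B.

B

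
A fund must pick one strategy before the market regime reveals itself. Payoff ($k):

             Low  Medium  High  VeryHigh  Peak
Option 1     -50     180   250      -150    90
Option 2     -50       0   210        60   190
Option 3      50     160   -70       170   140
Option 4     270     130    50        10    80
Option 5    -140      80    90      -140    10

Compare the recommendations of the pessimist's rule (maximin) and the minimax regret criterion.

Row minima: Option 1=-150, Option 2=-50, Option 3=-70, Option 4=10, Option 5=-140
Best worst-case = 10 → Option 4.
Column bests: Low=270, Medium=180, High=250, VeryHigh=170, Peak=190.
Option 1 regrets: 320, 0, 0, 320, 100 → max 320
Option 2 regrets: 320, 180, 40, 110, 0 → max 320
Option 3 regrets: 220, 20, 320, 0, 50 → max 320
Option 4 regrets: 0, 50, 200, 160, 110 → max 200
Option 5 regrets: 410, 100, 160, 310, 180 → max 410
Smallest max regret = 200 → Option 4.

maximin → Option 4; minimax regret → Option 4 (agree)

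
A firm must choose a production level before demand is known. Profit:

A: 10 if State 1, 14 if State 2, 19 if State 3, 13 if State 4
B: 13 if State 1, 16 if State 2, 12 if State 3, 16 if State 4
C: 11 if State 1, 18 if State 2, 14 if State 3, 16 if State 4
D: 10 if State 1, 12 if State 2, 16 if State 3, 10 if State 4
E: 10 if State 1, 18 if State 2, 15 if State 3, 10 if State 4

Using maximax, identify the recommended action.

Row maxima: A=19, B=16, C=18, D=16, E=18
Best best-case = 19 → A.

A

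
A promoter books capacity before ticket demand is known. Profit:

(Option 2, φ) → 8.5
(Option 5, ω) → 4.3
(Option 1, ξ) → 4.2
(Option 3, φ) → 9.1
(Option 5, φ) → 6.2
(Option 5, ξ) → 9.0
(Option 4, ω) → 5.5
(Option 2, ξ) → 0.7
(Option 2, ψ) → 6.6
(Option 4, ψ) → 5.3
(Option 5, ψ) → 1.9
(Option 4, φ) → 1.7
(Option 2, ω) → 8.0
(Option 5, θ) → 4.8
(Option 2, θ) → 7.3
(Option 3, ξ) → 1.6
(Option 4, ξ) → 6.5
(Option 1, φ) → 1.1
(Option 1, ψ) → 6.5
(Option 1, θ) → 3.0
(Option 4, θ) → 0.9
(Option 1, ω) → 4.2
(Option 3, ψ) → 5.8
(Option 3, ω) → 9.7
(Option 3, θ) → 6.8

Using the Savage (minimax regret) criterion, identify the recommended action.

Option 5

Column bests: θ=7.3, φ=9.1, ψ=6.6, ω=9.7, ξ=9.0.
Option 1 regrets: 4.3, 8.0, 0.1, 5.5, 4.8 → max 8.0
Option 2 regrets: 0.0, 0.6, 0.0, 1.7, 8.3 → max 8.3
Option 3 regrets: 0.5, 0.0, 0.8, 0.0, 7.4 → max 7.4
Option 4 regrets: 6.4, 7.4, 1.3, 4.2, 2.5 → max 7.4
Option 5 regrets: 2.5, 2.9, 4.7, 5.4, 0.0 → max 5.4
Smallest max regret = 5.4 → Option 5.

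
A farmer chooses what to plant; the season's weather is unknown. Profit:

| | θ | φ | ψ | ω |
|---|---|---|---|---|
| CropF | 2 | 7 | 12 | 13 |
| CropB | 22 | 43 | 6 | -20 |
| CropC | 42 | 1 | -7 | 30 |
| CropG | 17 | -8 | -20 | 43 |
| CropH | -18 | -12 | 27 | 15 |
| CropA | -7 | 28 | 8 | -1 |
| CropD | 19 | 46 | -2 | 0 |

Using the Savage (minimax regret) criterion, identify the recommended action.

CropF

Column bests: θ=42, φ=46, ψ=27, ω=43.
CropF regrets: 40, 39, 15, 30 → max 40
CropB regrets: 20, 3, 21, 63 → max 63
CropC regrets: 0, 45, 34, 13 → max 45
CropG regrets: 25, 54, 47, 0 → max 54
CropH regrets: 60, 58, 0, 28 → max 60
CropA regrets: 49, 18, 19, 44 → max 49
CropD regrets: 23, 0, 29, 43 → max 43
Smallest max regret = 40 → CropF.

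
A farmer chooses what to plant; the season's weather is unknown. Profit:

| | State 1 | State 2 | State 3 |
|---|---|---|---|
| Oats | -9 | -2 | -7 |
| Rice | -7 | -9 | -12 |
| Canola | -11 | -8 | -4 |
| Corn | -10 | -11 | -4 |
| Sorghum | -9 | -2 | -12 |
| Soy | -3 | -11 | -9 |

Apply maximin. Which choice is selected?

Oats

Row minima: Oats=-9, Rice=-12, Canola=-11, Corn=-11, Sorghum=-12, Soy=-11
Best worst-case = -9 → Oats.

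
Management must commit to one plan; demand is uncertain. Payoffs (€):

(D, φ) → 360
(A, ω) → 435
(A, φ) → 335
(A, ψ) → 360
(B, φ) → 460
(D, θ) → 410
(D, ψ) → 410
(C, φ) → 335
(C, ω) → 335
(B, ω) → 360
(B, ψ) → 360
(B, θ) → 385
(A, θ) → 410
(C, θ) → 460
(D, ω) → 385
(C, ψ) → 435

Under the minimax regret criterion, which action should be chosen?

B

Column bests: θ=460, φ=460, ψ=435, ω=435.
A regrets: 50, 125, 75, 0 → max 125
B regrets: 75, 0, 75, 75 → max 75
C regrets: 0, 125, 0, 100 → max 125
D regrets: 50, 100, 25, 50 → max 100
Smallest max regret = 75 → B.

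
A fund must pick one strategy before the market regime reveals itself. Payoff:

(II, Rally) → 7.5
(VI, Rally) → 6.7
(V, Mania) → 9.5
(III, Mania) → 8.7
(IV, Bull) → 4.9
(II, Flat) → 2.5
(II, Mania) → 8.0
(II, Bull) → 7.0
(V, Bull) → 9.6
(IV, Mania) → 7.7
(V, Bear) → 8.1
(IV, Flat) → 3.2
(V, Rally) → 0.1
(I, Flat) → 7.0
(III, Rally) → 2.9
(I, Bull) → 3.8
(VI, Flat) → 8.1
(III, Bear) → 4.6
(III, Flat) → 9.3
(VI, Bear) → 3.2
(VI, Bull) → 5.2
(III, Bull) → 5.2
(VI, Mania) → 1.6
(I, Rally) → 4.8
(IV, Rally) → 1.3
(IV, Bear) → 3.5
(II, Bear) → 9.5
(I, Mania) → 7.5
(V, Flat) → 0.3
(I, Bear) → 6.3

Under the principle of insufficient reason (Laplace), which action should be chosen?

II

Row averages: I=5.88, II=6.9, III=6.14, IV=4.12, V=5.52, VI=4.96
Highest average = 6.9 → II.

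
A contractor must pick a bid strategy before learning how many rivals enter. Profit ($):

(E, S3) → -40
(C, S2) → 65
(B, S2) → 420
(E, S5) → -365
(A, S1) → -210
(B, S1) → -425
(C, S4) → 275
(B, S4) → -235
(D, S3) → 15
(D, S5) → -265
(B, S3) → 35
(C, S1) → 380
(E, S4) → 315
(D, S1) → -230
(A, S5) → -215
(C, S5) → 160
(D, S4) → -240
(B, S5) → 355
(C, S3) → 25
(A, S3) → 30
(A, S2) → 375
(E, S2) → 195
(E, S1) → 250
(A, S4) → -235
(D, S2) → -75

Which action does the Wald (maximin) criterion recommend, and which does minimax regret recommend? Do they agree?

maximin → C; minimax regret → C (agree)

Row minima: A=-235, B=-425, C=25, D=-265, E=-365
Best worst-case = 25 → C.
Column bests: S1=380, S2=420, S3=35, S4=315, S5=355.
A regrets: 590, 45, 5, 550, 570 → max 590
B regrets: 805, 0, 0, 550, 0 → max 805
C regrets: 0, 355, 10, 40, 195 → max 355
D regrets: 610, 495, 20, 555, 620 → max 620
E regrets: 130, 225, 75, 0, 720 → max 720
Smallest max regret = 355 → C.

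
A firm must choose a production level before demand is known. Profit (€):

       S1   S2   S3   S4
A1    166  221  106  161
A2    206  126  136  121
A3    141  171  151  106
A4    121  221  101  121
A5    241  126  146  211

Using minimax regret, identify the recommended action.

Column bests: S1=241, S2=221, S3=151, S4=211.
A1 regrets: 75, 0, 45, 50 → max 75
A2 regrets: 35, 95, 15, 90 → max 95
A3 regrets: 100, 50, 0, 105 → max 105
A4 regrets: 120, 0, 50, 90 → max 120
A5 regrets: 0, 95, 5, 0 → max 95
Smallest max regret = 75 → A1.

A1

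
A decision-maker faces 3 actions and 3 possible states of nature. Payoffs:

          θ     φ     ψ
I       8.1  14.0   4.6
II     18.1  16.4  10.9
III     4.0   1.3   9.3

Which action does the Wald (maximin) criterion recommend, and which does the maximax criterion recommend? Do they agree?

Row minima: I=4.6, II=10.9, III=1.3
Best worst-case = 10.9 → II.
Row maxima: I=14.0, II=18.1, III=9.3
Best best-case = 18.1 → II.

maximin → II; maximax → II (agree)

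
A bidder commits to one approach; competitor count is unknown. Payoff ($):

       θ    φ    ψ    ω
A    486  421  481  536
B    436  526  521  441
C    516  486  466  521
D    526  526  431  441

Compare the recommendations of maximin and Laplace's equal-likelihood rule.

Row minima: A=421, B=436, C=466, D=431
Best worst-case = 466 → C.
Row averages: A=481, B=481, C=497.25, D=481
Highest average = 497.25 → C.

maximin → C; laplace → C (agree)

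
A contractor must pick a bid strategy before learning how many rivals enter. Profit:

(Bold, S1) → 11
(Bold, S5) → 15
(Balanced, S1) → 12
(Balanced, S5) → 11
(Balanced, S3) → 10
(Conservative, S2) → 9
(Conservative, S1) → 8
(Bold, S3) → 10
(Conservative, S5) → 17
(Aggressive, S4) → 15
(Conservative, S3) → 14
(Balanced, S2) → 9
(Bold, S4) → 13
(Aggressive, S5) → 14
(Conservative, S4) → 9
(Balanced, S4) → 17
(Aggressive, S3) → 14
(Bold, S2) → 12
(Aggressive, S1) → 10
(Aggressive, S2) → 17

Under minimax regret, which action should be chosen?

Aggressive

Column bests: S1=12, S2=17, S3=14, S4=17, S5=17.
Conservative regrets: 4, 8, 0, 8, 0 → max 8
Balanced regrets: 0, 8, 4, 0, 6 → max 8
Aggressive regrets: 2, 0, 0, 2, 3 → max 3
Bold regrets: 1, 5, 4, 4, 2 → max 5
Smallest max regret = 3 → Aggressive.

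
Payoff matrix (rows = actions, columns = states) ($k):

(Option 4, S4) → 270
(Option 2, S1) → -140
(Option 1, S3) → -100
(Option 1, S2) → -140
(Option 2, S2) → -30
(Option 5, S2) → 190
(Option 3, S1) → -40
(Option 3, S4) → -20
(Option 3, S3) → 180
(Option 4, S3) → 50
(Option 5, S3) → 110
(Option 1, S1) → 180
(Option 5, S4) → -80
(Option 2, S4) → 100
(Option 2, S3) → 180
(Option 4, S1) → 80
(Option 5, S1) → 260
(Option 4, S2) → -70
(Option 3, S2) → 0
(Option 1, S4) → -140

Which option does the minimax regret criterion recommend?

Option 4

Column bests: S1=260, S2=190, S3=180, S4=270.
Option 1 regrets: 80, 330, 280, 410 → max 410
Option 2 regrets: 400, 220, 0, 170 → max 400
Option 3 regrets: 300, 190, 0, 290 → max 300
Option 4 regrets: 180, 260, 130, 0 → max 260
Option 5 regrets: 0, 0, 70, 350 → max 350
Smallest max regret = 260 → Option 4.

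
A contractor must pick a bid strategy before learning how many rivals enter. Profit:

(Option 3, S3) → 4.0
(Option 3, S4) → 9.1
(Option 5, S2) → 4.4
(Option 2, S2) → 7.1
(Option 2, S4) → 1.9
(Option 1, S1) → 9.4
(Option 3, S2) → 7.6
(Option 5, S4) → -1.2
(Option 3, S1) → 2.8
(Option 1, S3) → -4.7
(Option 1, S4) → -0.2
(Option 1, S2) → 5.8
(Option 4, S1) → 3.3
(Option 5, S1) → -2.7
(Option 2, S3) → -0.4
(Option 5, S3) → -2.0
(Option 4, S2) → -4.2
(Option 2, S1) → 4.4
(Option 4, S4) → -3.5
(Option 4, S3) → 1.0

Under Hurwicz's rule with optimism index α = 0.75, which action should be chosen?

Option 3

Option 1: 0.75·9.4 + 0.25·(-4.7) = 5.875
Option 2: 0.75·7.1 + 0.25·(-0.4) = 5.225
Option 3: 0.75·9.1 + 0.25·2.8 = 7.525
Option 4: 0.75·3.3 + 0.25·(-4.2) = 1.425
Option 5: 0.75·4.4 + 0.25·(-2.7) = 2.625
Highest Hurwicz score = 7.525 → Option 3.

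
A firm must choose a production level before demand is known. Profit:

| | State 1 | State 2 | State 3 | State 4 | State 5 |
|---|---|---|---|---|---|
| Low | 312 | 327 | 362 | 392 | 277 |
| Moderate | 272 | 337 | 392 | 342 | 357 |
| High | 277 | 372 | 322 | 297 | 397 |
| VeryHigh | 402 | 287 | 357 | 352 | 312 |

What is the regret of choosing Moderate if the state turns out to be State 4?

Best payoff under State 4 is 392.
Regret = 392 − 342 = 50.

50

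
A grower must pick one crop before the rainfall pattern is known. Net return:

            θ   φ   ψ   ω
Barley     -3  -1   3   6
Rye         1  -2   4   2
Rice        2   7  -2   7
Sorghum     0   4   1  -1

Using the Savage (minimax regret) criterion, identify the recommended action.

Rice

Column bests: θ=2, φ=7, ψ=4, ω=7.
Barley regrets: 5, 8, 1, 1 → max 8
Rye regrets: 1, 9, 0, 5 → max 9
Rice regrets: 0, 0, 6, 0 → max 6
Sorghum regrets: 2, 3, 3, 8 → max 8
Smallest max regret = 6 → Rice.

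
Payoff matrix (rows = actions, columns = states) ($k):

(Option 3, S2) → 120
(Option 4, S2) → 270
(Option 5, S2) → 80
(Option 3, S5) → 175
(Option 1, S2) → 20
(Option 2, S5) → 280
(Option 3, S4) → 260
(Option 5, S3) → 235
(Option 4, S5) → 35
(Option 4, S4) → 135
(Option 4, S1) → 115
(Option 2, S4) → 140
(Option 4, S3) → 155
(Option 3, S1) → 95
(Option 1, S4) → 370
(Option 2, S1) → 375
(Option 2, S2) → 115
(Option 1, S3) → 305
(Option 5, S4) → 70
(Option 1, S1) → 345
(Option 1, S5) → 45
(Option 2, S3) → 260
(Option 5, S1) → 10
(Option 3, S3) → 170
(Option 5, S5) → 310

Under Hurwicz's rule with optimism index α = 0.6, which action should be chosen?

Option 2

Option 1: 0.6·370 + 0.4·20 = 230
Option 2: 0.6·375 + 0.4·115 = 271
Option 3: 0.6·260 + 0.4·95 = 194
Option 4: 0.6·270 + 0.4·35 = 176
Option 5: 0.6·310 + 0.4·10 = 190
Highest Hurwicz score = 271 → Option 2.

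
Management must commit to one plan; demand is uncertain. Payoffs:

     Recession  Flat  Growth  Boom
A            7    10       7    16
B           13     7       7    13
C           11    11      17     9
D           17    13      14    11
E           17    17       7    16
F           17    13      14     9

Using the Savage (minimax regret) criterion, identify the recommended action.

D

Column bests: Recession=17, Flat=17, Growth=17, Boom=16.
A regrets: 10, 7, 10, 0 → max 10
B regrets: 4, 10, 10, 3 → max 10
C regrets: 6, 6, 0, 7 → max 7
D regrets: 0, 4, 3, 5 → max 5
E regrets: 0, 0, 10, 0 → max 10
F regrets: 0, 4, 3, 7 → max 7
Smallest max regret = 5 → D.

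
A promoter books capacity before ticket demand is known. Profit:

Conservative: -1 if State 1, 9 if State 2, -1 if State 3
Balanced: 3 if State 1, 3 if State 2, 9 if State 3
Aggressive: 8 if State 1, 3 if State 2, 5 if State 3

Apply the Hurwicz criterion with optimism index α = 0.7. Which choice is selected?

Conservative: 0.7·9 + 0.3·(-1) = 6
Balanced: 0.7·9 + 0.3·3 = 7.2
Aggressive: 0.7·8 + 0.3·3 = 6.5
Highest Hurwicz score = 7.2 → Balanced.

Balanced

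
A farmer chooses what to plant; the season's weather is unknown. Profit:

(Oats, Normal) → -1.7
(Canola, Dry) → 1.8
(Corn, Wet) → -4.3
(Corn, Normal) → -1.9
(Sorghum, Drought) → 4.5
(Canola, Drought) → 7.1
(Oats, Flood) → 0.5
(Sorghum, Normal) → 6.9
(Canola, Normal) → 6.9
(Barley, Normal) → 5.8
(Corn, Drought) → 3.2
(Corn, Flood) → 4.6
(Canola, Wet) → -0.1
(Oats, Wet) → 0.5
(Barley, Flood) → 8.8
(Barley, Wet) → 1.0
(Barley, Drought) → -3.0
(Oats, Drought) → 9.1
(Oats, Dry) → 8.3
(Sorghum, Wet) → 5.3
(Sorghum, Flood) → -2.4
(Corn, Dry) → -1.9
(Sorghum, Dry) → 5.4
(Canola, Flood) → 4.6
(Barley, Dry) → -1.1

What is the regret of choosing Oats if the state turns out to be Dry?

Best payoff under Dry is 8.3.
Regret = 8.3 − 8.3 = 0.0.

0.0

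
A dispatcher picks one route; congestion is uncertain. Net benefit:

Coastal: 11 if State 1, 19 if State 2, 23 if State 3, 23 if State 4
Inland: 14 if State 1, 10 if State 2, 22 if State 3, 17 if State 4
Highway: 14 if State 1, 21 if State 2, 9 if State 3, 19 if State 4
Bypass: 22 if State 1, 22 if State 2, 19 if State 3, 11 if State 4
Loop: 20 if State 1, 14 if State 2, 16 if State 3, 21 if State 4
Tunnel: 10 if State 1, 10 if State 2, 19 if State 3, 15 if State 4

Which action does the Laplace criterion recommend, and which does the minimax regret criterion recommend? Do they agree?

laplace → Coastal; minimax regret → Loop (disagree)

Row averages: Coastal=19, Inland=15.75, Highway=15.75, Bypass=18.5, Loop=17.75, Tunnel=13.5
Highest average = 19 → Coastal.
Column bests: State 1=22, State 2=22, State 3=23, State 4=23.
Coastal regrets: 11, 3, 0, 0 → max 11
Inland regrets: 8, 12, 1, 6 → max 12
Highway regrets: 8, 1, 14, 4 → max 14
Bypass regrets: 0, 0, 4, 12 → max 12
Loop regrets: 2, 8, 7, 2 → max 8
Tunnel regrets: 12, 12, 4, 8 → max 12
Smallest max regret = 8 → Loop.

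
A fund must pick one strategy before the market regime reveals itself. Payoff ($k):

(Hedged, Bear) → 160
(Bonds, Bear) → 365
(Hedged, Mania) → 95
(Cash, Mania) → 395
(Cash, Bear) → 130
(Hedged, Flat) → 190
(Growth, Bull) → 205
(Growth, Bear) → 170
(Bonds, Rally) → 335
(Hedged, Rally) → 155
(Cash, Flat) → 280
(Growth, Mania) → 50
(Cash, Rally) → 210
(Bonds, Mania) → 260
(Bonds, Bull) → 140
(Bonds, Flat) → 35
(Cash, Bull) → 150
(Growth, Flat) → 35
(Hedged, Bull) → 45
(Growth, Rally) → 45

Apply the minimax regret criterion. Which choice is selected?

Cash

Column bests: Bear=365, Flat=280, Bull=205, Rally=335, Mania=395.
Growth regrets: 195, 245, 0, 290, 345 → max 345
Bonds regrets: 0, 245, 65, 0, 135 → max 245
Hedged regrets: 205, 90, 160, 180, 300 → max 300
Cash regrets: 235, 0, 55, 125, 0 → max 235
Smallest max regret = 235 → Cash.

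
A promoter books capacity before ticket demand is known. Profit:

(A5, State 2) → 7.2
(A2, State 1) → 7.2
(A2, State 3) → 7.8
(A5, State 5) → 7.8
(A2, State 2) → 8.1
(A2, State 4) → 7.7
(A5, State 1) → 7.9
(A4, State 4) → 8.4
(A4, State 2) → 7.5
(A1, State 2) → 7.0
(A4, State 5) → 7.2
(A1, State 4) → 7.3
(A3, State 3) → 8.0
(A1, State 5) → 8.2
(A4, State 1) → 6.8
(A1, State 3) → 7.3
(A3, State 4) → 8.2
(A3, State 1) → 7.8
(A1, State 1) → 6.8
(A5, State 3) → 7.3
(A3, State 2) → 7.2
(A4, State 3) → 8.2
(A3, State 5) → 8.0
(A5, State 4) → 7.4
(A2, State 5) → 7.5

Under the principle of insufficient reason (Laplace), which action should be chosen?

Row averages: A1=7.32, A2=7.66, A3=7.84, A4=7.62, A5=7.52
Highest average = 7.84 → A3.

A3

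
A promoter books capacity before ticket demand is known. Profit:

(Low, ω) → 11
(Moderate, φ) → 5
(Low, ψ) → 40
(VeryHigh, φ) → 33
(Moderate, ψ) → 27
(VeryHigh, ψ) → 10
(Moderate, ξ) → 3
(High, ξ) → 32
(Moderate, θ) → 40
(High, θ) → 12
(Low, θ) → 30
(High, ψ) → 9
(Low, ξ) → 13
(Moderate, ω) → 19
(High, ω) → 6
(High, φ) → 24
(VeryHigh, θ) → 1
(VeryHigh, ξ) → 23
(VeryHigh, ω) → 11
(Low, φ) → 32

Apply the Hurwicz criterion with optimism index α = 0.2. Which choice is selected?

Low: 0.2·40 + 0.8·11 = 16.8
Moderate: 0.2·40 + 0.8·3 = 10.4
High: 0.2·32 + 0.8·6 = 11.2
VeryHigh: 0.2·33 + 0.8·1 = 7.4
Highest Hurwicz score = 16.8 → Low.

Low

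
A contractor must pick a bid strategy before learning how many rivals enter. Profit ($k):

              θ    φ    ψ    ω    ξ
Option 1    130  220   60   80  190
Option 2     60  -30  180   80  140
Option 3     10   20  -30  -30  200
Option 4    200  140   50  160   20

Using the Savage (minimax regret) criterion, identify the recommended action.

Option 1

Column bests: θ=200, φ=220, ψ=180, ω=160, ξ=200.
Option 1 regrets: 70, 0, 120, 80, 10 → max 120
Option 2 regrets: 140, 250, 0, 80, 60 → max 250
Option 3 regrets: 190, 200, 210, 190, 0 → max 210
Option 4 regrets: 0, 80, 130, 0, 180 → max 180
Smallest max regret = 120 → Option 1.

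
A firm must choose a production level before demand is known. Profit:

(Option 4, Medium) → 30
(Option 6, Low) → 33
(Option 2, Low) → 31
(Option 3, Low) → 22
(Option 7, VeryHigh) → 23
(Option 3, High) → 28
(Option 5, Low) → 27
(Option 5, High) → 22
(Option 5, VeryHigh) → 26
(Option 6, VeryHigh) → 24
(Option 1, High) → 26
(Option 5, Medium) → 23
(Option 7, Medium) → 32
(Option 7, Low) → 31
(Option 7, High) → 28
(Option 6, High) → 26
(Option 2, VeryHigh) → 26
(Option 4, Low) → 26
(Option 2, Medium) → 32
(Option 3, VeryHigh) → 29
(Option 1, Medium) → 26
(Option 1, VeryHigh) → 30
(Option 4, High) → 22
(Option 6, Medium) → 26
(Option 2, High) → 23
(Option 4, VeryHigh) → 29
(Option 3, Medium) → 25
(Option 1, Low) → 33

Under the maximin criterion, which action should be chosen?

Row minima: Option 1=26, Option 2=23, Option 3=22, Option 4=22, Option 5=22, Option 6=24, Option 7=23
Best worst-case = 26 → Option 1.

Option 1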